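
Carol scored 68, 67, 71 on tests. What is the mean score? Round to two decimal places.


Add the scores:
68 + 67 + 71 = 206
Divide by the number of tests:
206 / 3 = 68.6666... ≈ 68.67

68.67


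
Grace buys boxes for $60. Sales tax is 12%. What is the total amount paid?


Calculate the tax:
12% of $60 = $7.20
Add tax to price:
$60 + $7.20 = $67.20

$67.20


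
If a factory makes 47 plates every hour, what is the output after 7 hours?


Production rate: 47 plates per hour
Time: 7 hours
Total: 47 x 7 = 329 plates

329 plates


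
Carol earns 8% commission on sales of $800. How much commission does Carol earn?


Convert rate to decimal:
8% = 0.08
Multiply by sales:
$800 x 0.08 = $64

$64


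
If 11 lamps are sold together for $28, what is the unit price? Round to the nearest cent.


Total cost: $28
Number of items: 11
Unit price: $28 / 11 = $2.5454... ≈ $2.55

$2.55


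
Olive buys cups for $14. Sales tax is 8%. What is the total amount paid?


Calculate the tax:
8% of $14 = $1.12
Add tax to price:
$14 + $1.12 = $15.12

$15.12


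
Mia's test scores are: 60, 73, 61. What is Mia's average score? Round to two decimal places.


Add the scores:
60 + 73 + 61 = 194
Divide by the number of tests:
194 / 3 = 64.6666... ≈ 64.67

64.67


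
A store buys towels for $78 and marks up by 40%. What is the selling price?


Calculate the markup amount:
40% of $78 = $31.20
Add to cost:
$78 + $31.20 = $109.20

$109.20


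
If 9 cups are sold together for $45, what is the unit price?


Total cost: $45
Number of items: 9
Unit price: $45 / 9 = $5

$5


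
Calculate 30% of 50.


Convert percentage to decimal:
30% = 0.3
Multiply:
50 x 0.3 = 15

15


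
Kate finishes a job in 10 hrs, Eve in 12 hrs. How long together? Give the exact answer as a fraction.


Kate's rate: 1/10 of the job per hour
Eve's rate: 1/12 of the job per hour
Combined rate: 1/10 + 1/12 = 11/60 per hour
Time = 1 / (11/60) = 60/11 hours (≈ 5.45 hours)

60/11 hours


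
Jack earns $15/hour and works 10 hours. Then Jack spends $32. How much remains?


Calculate earnings:
10 x $15 = $150
Subtract spending:
$150 - $32 = $118

$118


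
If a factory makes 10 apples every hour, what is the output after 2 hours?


Production rate: 10 apples per hour
Time: 2 hours
Total: 10 x 2 = 20 apples

20 apples


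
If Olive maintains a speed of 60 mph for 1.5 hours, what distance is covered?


Use the formula: distance = speed x time
Speed = 60 mph, Time = 1.5 hours
60 x 1.5 = 90 miles

90 miles


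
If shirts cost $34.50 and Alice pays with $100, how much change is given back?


Start with the amount paid:
$100
Subtract the price:
$100 - $34.50 = $65.50

$65.50


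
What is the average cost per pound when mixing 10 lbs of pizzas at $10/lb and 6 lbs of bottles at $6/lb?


Cost of pizzas:
10 x $10 = $100
Cost of bottles:
6 x $6 = $36
Total cost: $100 + $36 = $136
Total weight: 16 lbs
Average: $136 / 16 = $8.50/lb

$8.50/lb


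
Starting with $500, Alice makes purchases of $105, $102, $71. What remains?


Add up expenses:
$105 + $102 + $71 = $278
Subtract from budget:
$500 - $278 = $222

$222


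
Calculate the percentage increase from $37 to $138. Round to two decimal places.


Find the absolute change:
|138 - 37| = 101
Divide by original and multiply by 100:
101 / 37 x 100 = 272.9729...% ≈ 272.97%

272.97%


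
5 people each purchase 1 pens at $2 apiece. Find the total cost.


Cost per person:
1 x $2 = $2
Group total:
5 x $2 = $10

$10


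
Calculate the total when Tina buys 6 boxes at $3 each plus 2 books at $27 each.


Cost of boxes:
6 x $3 = $18
Cost of books:
2 x $27 = $54
Add both:
$18 + $54 = $72

$72


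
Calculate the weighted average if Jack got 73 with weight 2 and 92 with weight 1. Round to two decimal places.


Weighted sum:
2 x 73 + 1 x 92 = 238
Total weight:
2 + 1 = 3
Weighted average:
238 / 3 = 79.3333... ≈ 79.33

79.33


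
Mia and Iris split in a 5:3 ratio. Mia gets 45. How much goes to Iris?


Find the multiplier:
45 / 5 = 9
Apply to Iris's share:
3 x 9 = 27

27


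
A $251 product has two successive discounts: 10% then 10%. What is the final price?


First discount:
10% of $251 = $25.10
Price after first discount:
$251 - $25.10 = $225.90
Second discount:
10% of $225.90 = $22.59
Final price:
$225.90 - $22.59 = $203.31

$203.31


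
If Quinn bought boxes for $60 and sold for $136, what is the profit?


Selling price = $136
Cost price = $60
Profit = selling price - cost price:
Profit = $136 - $60 = $76

$76


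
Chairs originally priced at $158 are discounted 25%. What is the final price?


Calculate the discount amount:
25% of $158 = $39.50
Subtract from original:
$158 - $39.50 = $118.50

$118.50


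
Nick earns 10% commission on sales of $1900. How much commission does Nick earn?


Convert rate to decimal:
10% = 0.1
Multiply by sales:
$1900 x 0.1 = $190

$190


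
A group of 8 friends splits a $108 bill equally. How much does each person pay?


Total bill: $108
Number of people: 8
Each pays: $108 / 8 = $13.50

$13.50


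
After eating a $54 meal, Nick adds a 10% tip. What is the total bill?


Calculate the tip:
10% of $54 = $5.40
Add tip to meal cost:
$54 + $5.40 = $59.40

$59.40


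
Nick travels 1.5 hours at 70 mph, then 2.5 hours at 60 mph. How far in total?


Leg 1 distance:
70 x 1.5 = 105 miles
Leg 2 distance:
60 x 2.5 = 150 miles
Total distance:
105 + 150 = 255 miles

255 miles


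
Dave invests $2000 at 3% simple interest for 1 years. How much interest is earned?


Use the formula I = P x R x T / 100
P x R x T = 2000 x 3 x 1 = 6000
I = 6000 / 100 = $60

$60


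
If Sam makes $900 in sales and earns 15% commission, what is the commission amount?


Convert rate to decimal:
15% = 0.15
Multiply by sales:
$900 x 0.15 = $135

$135


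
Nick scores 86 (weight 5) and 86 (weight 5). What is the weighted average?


Weighted sum:
5 x 86 + 5 x 86 = 860
Total weight:
5 + 5 = 10
Weighted average:
860 / 10 = 86

86


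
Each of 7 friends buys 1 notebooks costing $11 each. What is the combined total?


Cost per person:
1 x $11 = $11
Group total:
7 x $11 = $77

$77


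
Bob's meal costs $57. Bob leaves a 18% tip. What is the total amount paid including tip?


Calculate the tip:
18% of $57 = $10.26
Add tip to meal cost:
$57 + $10.26 = $67.26

$67.26


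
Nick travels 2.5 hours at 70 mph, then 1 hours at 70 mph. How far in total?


Leg 1 distance:
70 x 2.5 = 175 miles
Leg 2 distance:
70 x 1 = 70 miles
Total distance:
175 + 70 = 245 miles

245 miles


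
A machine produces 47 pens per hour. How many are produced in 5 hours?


Production rate: 47 pens per hour
Time: 5 hours
Total: 47 x 5 = 235 pens

235 pens


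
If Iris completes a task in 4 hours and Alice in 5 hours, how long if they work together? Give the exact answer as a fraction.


Iris's rate: 1/4 of the job per hour
Alice's rate: 1/5 of the job per hour
Combined rate: 1/4 + 1/5 = 9/20 per hour
Time = 1 / (9/20) = 20/9 hours (≈ 2.22 hours)

20/9 hours


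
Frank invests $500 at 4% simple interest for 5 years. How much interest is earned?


Use the formula I = P x R x T / 100
P x R x T = 500 x 4 x 5 = 10000
I = 10000 / 100 = $100

$100


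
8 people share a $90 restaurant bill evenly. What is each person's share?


Total bill: $90
Number of people: 8
Each pays: $90 / 8 = $11.25

$11.25


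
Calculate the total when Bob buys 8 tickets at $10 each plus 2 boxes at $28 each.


Cost of tickets:
8 x $10 = $80
Cost of boxes:
2 x $28 = $56
Add both:
$80 + $56 = $136

$136


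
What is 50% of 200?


Convert percentage to decimal:
50% = 0.5
Multiply:
200 x 0.5 = 100

100


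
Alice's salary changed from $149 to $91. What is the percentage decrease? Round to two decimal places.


Find the absolute change:
|91 - 149| = 58
Divide by original and multiply by 100:
58 / 149 x 100 = 38.9261...% ≈ 38.93%

38.93%


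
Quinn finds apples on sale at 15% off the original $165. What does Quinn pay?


Calculate the discount amount:
15% of $165 = $24.75
Subtract from original:
$165 - $24.75 = $140.25

$140.25


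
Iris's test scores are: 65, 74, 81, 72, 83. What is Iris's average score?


Add the scores:
65 + 74 + 81 + 72 + 83 = 375
Divide by the number of tests:
375 / 5 = 75

75


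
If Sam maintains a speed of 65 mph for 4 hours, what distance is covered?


Use the formula: distance = speed x time
Speed = 65 mph, Time = 4 hours
65 x 4 = 260 miles

260 miles


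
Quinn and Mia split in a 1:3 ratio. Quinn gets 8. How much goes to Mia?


Find the multiplier:
8 / 1 = 8
Apply to Mia's share:
3 x 8 = 24

24


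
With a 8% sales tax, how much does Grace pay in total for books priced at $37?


Calculate the tax:
8% of $37 = $2.96
Add tax to price:
$37 + $2.96 = $39.96

$39.96


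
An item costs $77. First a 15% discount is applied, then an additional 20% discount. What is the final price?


First discount:
15% of $77 = $11.55
Price after first discount:
$77 - $11.55 = $65.45
Second discount:
20% of $65.45 = $13.09
Final price:
$65.45 - $13.09 = $52.36

$52.36


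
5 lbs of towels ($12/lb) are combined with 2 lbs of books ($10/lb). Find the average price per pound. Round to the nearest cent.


Cost of towels:
5 x $12 = $60
Cost of books:
2 x $10 = $20
Total cost: $60 + $20 = $80
Total weight: 7 lbs
Average: $80 / 7 = $11.4285... ≈ $11.43/lb

$11.43/lb


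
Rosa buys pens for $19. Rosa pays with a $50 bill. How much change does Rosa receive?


Start with the amount paid:
$50
Subtract the price:
$50 - $19 = $31

$31


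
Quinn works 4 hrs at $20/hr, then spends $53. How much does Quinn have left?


Calculate earnings:
4 x $20 = $80
Subtract spending:
$80 - $53 = $27

$27


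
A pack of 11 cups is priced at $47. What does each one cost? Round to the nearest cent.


Total cost: $47
Number of items: 11
Unit price: $47 / 11 = $4.2727... ≈ $4.27

$4.27


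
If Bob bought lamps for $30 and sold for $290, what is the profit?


Selling price = $290
Cost price = $30
Profit = selling price - cost price:
Profit = $290 - $30 = $260

$260


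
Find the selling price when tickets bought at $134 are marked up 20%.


Calculate the markup amount:
20% of $134 = $26.80
Add to cost:
$134 + $26.80 = $160.80

$160.80


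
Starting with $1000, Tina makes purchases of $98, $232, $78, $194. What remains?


Add up expenses:
$98 + $232 + $78 + $194 = $602
Subtract from budget:
$1000 - $602 = $398

$398


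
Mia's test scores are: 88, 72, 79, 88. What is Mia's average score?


Add the scores:
88 + 72 + 79 + 88 = 327
Divide by the number of tests:
327 / 4 = 81.75

81.75


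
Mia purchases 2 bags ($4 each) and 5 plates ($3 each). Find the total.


Cost of bags:
2 x $4 = $8
Cost of plates:
5 x $3 = $15
Add both:
$8 + $15 = $23

$23


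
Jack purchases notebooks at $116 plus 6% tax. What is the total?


Calculate the tax:
6% of $116 = $6.96
Add tax to price:
$116 + $6.96 = $122.96

$122.96


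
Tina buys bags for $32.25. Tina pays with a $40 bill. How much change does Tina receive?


Start with the amount paid:
$40
Subtract the price:
$40 - $32.25 = $7.75

$7.75


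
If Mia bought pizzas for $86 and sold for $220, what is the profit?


Selling price = $220
Cost price = $86
Profit = selling price - cost price:
Profit = $220 - $86 = $134

$134


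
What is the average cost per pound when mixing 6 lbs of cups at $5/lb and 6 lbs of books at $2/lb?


Cost of cups:
6 x $5 = $30
Cost of books:
6 x $2 = $12
Total cost: $30 + $12 = $42
Total weight: 12 lbs
Average: $42 / 12 = $3.50/lb

$3.50/lb


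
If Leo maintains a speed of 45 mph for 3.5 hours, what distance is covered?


Use the formula: distance = speed x time
Speed = 45 mph, Time = 3.5 hours
45 x 3.5 = 157.5 miles

157.5 miles


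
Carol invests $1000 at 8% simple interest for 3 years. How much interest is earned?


Use the formula I = P x R x T / 100
P x R x T = 1000 x 8 x 3 = 24000
I = 24000 / 100 = $240

$240


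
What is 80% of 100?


Convert percentage to decimal:
80% = 0.8
Multiply:
100 x 0.8 = 80

80


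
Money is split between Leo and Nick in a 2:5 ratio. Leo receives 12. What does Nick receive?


Find the multiplier:
12 / 2 = 6
Apply to Nick's share:
5 x 6 = 30

30


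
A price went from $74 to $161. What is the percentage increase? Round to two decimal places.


Find the absolute change:
|161 - 74| = 87
Divide by original and multiply by 100:
87 / 74 x 100 = 117.5675...% ≈ 117.57%

117.57%


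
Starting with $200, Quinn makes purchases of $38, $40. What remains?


Add up expenses:
$38 + $40 = $78
Subtract from budget:
$200 - $78 = $122

$122


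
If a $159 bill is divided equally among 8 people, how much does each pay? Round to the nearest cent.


Total bill: $159
Number of people: 8
Each pays: $159 / 8 = $19.875 ≈ $19.88

$19.88


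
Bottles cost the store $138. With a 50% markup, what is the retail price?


Calculate the markup amount:
50% of $138 = $69
Add to cost:
$138 + $69 = $207

$207


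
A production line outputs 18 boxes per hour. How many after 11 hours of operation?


Production rate: 18 boxes per hour
Time: 11 hours
Total: 18 x 11 = 198 boxes

198 boxes


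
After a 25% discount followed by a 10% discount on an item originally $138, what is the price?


First discount:
25% of $138 = $34.50
Price after first discount:
$138 - $34.50 = $103.50
Second discount:
10% of $103.50 = $10.35
Final price:
$103.50 - $10.35 = $93.15

$93.15


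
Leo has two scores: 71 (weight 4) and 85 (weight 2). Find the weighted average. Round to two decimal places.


Weighted sum:
4 x 71 + 2 x 85 = 454
Total weight:
4 + 2 = 6
Weighted average:
454 / 6 = 75.6666... ≈ 75.67

75.67


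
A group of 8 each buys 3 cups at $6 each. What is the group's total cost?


Cost per person:
3 x $6 = $18
Group total:
8 x $18 = $144

$144


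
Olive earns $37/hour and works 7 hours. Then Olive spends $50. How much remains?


Calculate earnings:
7 x $37 = $259
Subtract spending:
$259 - $50 = $209

$209


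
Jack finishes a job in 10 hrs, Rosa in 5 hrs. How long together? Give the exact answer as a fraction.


Jack's rate: 1/10 of the job per hour
Rosa's rate: 1/5 of the job per hour
Combined rate: 1/10 + 1/5 = 3/10 per hour
Time = 1 / (3/10) = 10/3 hours (≈ 3.33 hours)

10/3 hours


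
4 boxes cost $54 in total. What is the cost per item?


Total cost: $54
Number of items: 4
Unit price: $54 / 4 = $13.50

$13.50


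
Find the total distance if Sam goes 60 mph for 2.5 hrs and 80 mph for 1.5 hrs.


Leg 1 distance:
60 x 2.5 = 150 miles
Leg 2 distance:
80 x 1.5 = 120 miles
Total distance:
150 + 120 = 270 miles

270 miles


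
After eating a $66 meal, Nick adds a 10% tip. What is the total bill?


Calculate the tip:
10% of $66 = $6.60
Add tip to meal cost:
$66 + $6.60 = $72.60

$72.60


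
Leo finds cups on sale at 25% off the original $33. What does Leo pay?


Calculate the discount amount:
25% of $33 = $8.25
Subtract from original:
$33 - $8.25 = $24.75

$24.75


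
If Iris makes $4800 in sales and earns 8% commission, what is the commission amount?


Convert rate to decimal:
8% = 0.08
Multiply by sales:
$4800 x 0.08 = $384

$384


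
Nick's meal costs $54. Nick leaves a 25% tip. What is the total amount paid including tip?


Calculate the tip:
25% of $54 = $13.50
Add tip to meal cost:
$54 + $13.50 = $67.50

$67.50


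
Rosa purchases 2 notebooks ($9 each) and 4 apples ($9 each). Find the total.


Cost of notebooks:
2 x $9 = $18
Cost of apples:
4 x $9 = $36
Add both:
$18 + $36 = $54

$54


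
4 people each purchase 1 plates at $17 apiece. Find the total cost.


Cost per person:
1 x $17 = $17
Group total:
4 x $17 = $68

$68


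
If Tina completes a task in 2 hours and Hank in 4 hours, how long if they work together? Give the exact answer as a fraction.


Tina's rate: 1/2 of the job per hour
Hank's rate: 1/4 of the job per hour
Combined rate: 1/2 + 1/4 = 3/4 per hour
Time = 1 / (3/4) = 4/3 hours (≈ 1.33 hours)

4/3 hours


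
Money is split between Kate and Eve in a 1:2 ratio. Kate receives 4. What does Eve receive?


Find the multiplier:
4 / 1 = 4
Apply to Eve's share:
2 x 4 = 8

8


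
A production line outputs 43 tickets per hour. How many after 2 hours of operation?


Production rate: 43 tickets per hour
Time: 2 hours
Total: 43 x 2 = 86 tickets

86 tickets


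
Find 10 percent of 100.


Convert percentage to decimal:
10% = 0.1
Multiply:
100 x 0.1 = 10

10


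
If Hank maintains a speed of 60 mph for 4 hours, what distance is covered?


Use the formula: distance = speed x time
Speed = 60 mph, Time = 4 hours
60 x 4 = 240 miles

240 miles


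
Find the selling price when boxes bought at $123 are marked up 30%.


Calculate the markup amount:
30% of $123 = $36.90
Add to cost:
$123 + $36.90 = $159.90

$159.90


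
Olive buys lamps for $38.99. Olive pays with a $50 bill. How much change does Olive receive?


Start with the amount paid:
$50
Subtract the price:
$50 - $38.99 = $11.01

$11.01


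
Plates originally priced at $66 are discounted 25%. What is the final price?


Calculate the discount amount:
25% of $66 = $16.50
Subtract from original:
$66 - $16.50 = $49.50

$49.50


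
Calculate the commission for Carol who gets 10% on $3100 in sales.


Convert rate to decimal:
10% = 0.1
Multiply by sales:
$3100 x 0.1 = $310

$310


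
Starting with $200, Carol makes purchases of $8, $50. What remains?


Add up expenses:
$8 + $50 = $58
Subtract from budget:
$200 - $58 = $142

$142


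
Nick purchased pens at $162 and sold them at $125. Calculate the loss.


Selling price = $125
Cost price = $162
Loss = cost price - selling price:
Loss = $162 - $125 = $37

$37


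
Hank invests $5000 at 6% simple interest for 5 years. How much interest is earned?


Use the formula I = P x R x T / 100
P x R x T = 5000 x 6 x 5 = 150000
I = 150000 / 100 = $1500

$1500


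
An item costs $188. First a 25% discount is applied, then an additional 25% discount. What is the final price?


First discount:
25% of $188 = $47
Price after first discount:
$188 - $47 = $141
Second discount:
25% of $141 = $35.25
Final price:
$141 - $35.25 = $105.75

$105.75


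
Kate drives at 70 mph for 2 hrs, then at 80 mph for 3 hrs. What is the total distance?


Leg 1 distance:
70 x 2 = 140 miles
Leg 2 distance:
80 x 3 = 240 miles
Total distance:
140 + 240 = 380 miles

380 miles


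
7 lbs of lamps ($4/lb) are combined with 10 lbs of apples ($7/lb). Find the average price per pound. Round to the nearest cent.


Cost of lamps:
7 x $4 = $28
Cost of apples:
10 x $7 = $70
Total cost: $28 + $70 = $98
Total weight: 17 lbs
Average: $98 / 17 = $5.7647... ≈ $5.76/lb

$5.76/lb


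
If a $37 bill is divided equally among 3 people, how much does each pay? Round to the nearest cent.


Total bill: $37
Number of people: 3
Each pays: $37 / 3 = $12.3333... ≈ $12.33

$12.33


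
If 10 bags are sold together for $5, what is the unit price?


Total cost: $5
Number of items: 10
Unit price: $5 / 10 = $0.50

$0.50


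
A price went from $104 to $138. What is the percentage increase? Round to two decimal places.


Find the absolute change:
|138 - 104| = 34
Divide by original and multiply by 100:
34 / 104 x 100 = 32.6923...% ≈ 32.69%

32.69%


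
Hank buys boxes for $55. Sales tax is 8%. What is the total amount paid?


Calculate the tax:
8% of $55 = $4.40
Add tax to price:
$55 + $4.40 = $59.40

$59.40


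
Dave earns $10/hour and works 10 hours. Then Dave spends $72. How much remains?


Calculate earnings:
10 x $10 = $100
Subtract spending:
$100 - $72 = $28

$28


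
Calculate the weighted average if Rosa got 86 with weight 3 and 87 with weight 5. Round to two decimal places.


Weighted sum:
3 x 86 + 5 x 87 = 693
Total weight:
3 + 5 = 8
Weighted average:
693 / 8 = 86.625 ≈ 86.63

86.63


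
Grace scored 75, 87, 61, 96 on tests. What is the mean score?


Add the scores:
75 + 87 + 61 + 96 = 319
Divide by the number of tests:
319 / 4 = 79.75

79.75


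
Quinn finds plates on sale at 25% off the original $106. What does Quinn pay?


Calculate the discount amount:
25% of $106 = $26.50
Subtract from original:
$106 - $26.50 = $79.50

$79.50


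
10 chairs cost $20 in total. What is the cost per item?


Total cost: $20
Number of items: 10
Unit price: $20 / 10 = $2

$2


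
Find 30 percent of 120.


Convert percentage to decimal:
30% = 0.3
Multiply:
120 x 0.3 = 36

36


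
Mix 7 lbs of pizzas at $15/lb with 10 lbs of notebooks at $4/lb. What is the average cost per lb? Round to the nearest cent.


Cost of pizzas:
7 x $15 = $105
Cost of notebooks:
10 x $4 = $40
Total cost: $105 + $40 = $145
Total weight: 17 lbs
Average: $145 / 17 = $8.5294... ≈ $8.53/lb

$8.53/lb


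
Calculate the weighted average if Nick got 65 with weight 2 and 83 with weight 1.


Weighted sum:
2 x 65 + 1 x 83 = 213
Total weight:
2 + 1 = 3
Weighted average:
213 / 3 = 71

71


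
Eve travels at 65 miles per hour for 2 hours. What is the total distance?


Use the formula: distance = speed x time
Speed = 65 mph, Time = 2 hours
65 x 2 = 130 miles

130 miles


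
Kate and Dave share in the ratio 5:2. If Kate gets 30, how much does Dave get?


Find the multiplier:
30 / 5 = 6
Apply to Dave's share:
2 x 6 = 12

12


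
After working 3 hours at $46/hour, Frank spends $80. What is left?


Calculate earnings:
3 x $46 = $138
Subtract spending:
$138 - $80 = $58

$58


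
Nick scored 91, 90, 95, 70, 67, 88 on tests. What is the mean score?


Add the scores:
91 + 90 + 95 + 70 + 67 + 88 = 501
Divide by the number of tests:
501 / 6 = 83.5

83.5


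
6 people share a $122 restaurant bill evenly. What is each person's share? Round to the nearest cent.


Total bill: $122
Number of people: 6
Each pays: $122 / 6 = $20.3333... ≈ $20.33

$20.33


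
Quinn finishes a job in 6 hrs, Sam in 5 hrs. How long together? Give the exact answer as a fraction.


Quinn's rate: 1/6 of the job per hour
Sam's rate: 1/5 of the job per hour
Combined rate: 1/6 + 1/5 = 11/30 per hour
Time = 1 / (11/30) = 30/11 hours (≈ 2.73 hours)

30/11 hours


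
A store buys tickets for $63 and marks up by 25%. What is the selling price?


Calculate the markup amount:
25% of $63 = $15.75
Add to cost:
$63 + $15.75 = $78.75

$78.75


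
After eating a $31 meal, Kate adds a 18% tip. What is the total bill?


Calculate the tip:
18% of $31 = $5.58
Add tip to meal cost:
$31 + $5.58 = $36.58

$36.58


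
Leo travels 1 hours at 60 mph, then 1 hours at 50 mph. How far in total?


Leg 1 distance:
60 x 1 = 60 miles
Leg 2 distance:
50 x 1 = 50 miles
Total distance:
60 + 50 = 110 miles

110 miles


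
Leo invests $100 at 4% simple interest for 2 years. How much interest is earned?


Use the formula I = P x R x T / 100
P x R x T = 100 x 4 x 2 = 800
I = 800 / 100 = $8

$8


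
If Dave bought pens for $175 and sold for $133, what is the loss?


Selling price = $133
Cost price = $175
Loss = cost price - selling price:
Loss = $175 - $133 = $42

$42


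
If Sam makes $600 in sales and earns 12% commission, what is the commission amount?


Convert rate to decimal:
12% = 0.12
Multiply by sales:
$600 x 0.12 = $72

$72


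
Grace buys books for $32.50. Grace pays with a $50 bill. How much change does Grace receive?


Start with the amount paid:
$50
Subtract the price:
$50 - $32.50 = $17.50

$17.50


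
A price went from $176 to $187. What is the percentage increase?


Find the absolute change:
|187 - 176| = 11
Divide by original and multiply by 100:
11 / 176 x 100 = 6.25%

6.25%


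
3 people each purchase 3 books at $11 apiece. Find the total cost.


Cost per person:
3 x $11 = $33
Group total:
3 x $33 = $99

$99


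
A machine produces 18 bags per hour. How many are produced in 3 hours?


Production rate: 18 bags per hour
Time: 3 hours
Total: 18 x 3 = 54 bags

54 bags


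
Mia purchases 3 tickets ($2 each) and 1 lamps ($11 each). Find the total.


Cost of tickets:
3 x $2 = $6
Cost of lamps:
1 x $11 = $11
Add both:
$6 + $11 = $17

$17


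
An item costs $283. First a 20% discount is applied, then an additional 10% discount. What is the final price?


First discount:
20% of $283 = $56.60
Price after first discount:
$283 - $56.60 = $226.40
Second discount:
10% of $226.40 = $22.64
Final price:
$226.40 - $22.64 = $203.76

$203.76


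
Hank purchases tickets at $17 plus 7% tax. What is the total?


Calculate the tax:
7% of $17 = $1.19
Add tax to price:
$17 + $1.19 = $18.19

$18.19


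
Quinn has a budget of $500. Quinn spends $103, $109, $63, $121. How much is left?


Add up expenses:
$103 + $109 + $63 + $121 = $396
Subtract from budget:
$500 - $396 = $104

$104


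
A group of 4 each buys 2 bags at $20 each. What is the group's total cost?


Cost per person:
2 x $20 = $40
Group total:
4 x $40 = $160

$160


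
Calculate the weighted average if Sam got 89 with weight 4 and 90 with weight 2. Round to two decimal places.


Weighted sum:
4 x 89 + 2 x 90 = 536
Total weight:
4 + 2 = 6
Weighted average:
536 / 6 = 89.3333... ≈ 89.33

89.33


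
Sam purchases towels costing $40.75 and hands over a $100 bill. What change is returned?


Start with the amount paid:
$100
Subtract the price:
$100 - $40.75 = $59.25

$59.25


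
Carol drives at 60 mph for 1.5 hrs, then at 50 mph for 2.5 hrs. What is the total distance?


Leg 1 distance:
60 x 1.5 = 90 miles
Leg 2 distance:
50 x 2.5 = 125 miles
Total distance:
90 + 125 = 215 miles

215 miles


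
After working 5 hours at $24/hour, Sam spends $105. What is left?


Calculate earnings:
5 x $24 = $120
Subtract spending:
$120 - $105 = $15

$15


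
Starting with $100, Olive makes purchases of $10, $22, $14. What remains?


Add up expenses:
$10 + $22 + $14 = $46
Subtract from budget:
$100 - $46 = $54

$54


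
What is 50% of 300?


Convert percentage to decimal:
50% = 0.5
Multiply:
300 x 0.5 = 150

150


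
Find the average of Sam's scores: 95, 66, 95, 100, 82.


Add the scores:
95 + 66 + 95 + 100 + 82 = 438
Divide by the number of tests:
438 / 5 = 87.6

87.6


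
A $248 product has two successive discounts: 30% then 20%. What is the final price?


First discount:
30% of $248 = $74.40
Price after first discount:
$248 - $74.40 = $173.60
Second discount:
20% of $173.60 = $34.72
Final price:
$173.60 - $34.72 = $138.88

$138.88


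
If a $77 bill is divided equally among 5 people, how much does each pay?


Total bill: $77
Number of people: 5
Each pays: $77 / 5 = $15.40

$15.40


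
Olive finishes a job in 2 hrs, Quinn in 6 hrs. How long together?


Olive's rate: 1/2 of the job per hour
Quinn's rate: 1/6 of the job per hour
Combined rate: 1/2 + 1/6 = 2/3 per hour
Time = 1 / (2/3) = 3/2 = 1.5 hours

1.5 hours


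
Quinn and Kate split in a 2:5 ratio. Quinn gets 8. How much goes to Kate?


Find the multiplier:
8 / 2 = 4
Apply to Kate's share:
5 x 4 = 20

20


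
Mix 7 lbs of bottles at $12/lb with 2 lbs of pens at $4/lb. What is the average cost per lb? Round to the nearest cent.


Cost of bottles:
7 x $12 = $84
Cost of pens:
2 x $4 = $8
Total cost: $84 + $8 = $92
Total weight: 9 lbs
Average: $92 / 9 = $10.2222... ≈ $10.22/lb

$10.22/lb


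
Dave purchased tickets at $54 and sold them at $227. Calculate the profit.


Selling price = $227
Cost price = $54
Profit = selling price - cost price:
Profit = $227 - $54 = $173

$173


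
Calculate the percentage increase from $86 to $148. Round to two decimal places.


Find the absolute change:
|148 - 86| = 62
Divide by original and multiply by 100:
62 / 86 x 100 = 72.0930...% ≈ 72.09%

72.09%


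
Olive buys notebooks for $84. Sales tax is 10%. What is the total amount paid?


Calculate the tax:
10% of $84 = $8.40
Add tax to price:
$84 + $8.40 = $92.40

$92.40


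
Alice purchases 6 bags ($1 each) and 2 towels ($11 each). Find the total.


Cost of bags:
6 x $1 = $6
Cost of towels:
2 x $11 = $22
Add both:
$6 + $22 = $28

$28


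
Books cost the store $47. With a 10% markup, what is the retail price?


Calculate the markup amount:
10% of $47 = $4.70
Add to cost:
$47 + $4.70 = $51.70

$51.70


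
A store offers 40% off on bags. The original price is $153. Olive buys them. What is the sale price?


Calculate the discount amount:
40% of $153 = $61.20
Subtract from original:
$153 - $61.20 = $91.80

$91.80


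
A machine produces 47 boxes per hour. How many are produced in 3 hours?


Production rate: 47 boxes per hour
Time: 3 hours
Total: 47 x 3 = 141 boxes

141 boxes


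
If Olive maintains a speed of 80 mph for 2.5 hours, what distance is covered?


Use the formula: distance = speed x time
Speed = 80 mph, Time = 2.5 hours
80 x 2.5 = 200 miles

200 miles


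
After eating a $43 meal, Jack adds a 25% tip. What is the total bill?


Calculate the tip:
25% of $43 = $10.75
Add tip to meal cost:
$43 + $10.75 = $53.75

$53.75


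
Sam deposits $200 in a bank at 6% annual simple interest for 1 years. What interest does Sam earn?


Use the formula I = P x R x T / 100
P x R x T = 200 x 6 x 1 = 1200
I = 1200 / 100 = $12

$12


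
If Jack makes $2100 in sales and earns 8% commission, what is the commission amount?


Convert rate to decimal:
8% = 0.08
Multiply by sales:
$2100 x 0.08 = $168

$168


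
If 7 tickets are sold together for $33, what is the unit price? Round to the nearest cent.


Total cost: $33
Number of items: 7
Unit price: $33 / 7 = $4.7142... ≈ $4.71

$4.71


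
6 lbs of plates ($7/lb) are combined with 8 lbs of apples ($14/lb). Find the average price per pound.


Cost of plates:
6 x $7 = $42
Cost of apples:
8 x $14 = $112
Total cost: $42 + $112 = $154
Total weight: 14 lbs
Average: $154 / 14 = $11/lb

$11/lb


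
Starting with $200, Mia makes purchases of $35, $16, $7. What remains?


Add up expenses:
$35 + $16 + $7 = $58
Subtract from budget:
$200 - $58 = $142

$142


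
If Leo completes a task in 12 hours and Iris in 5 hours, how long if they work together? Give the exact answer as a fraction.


Leo's rate: 1/12 of the job per hour
Iris's rate: 1/5 of the job per hour
Combined rate: 1/12 + 1/5 = 17/60 per hour
Time = 1 / (17/60) = 60/17 hours (≈ 3.53 hours)

60/17 hours


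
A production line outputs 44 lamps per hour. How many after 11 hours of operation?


Production rate: 44 lamps per hour
Time: 11 hours
Total: 44 x 11 = 484 lamps

484 lamps


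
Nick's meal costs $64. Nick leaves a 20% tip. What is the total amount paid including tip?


Calculate the tip:
20% of $64 = $12.80
Add tip to meal cost:
$64 + $12.80 = $76.80

$76.80


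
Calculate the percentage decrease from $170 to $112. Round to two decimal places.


Find the absolute change:
|112 - 170| = 58
Divide by original and multiply by 100:
58 / 170 x 100 = 34.1176...% ≈ 34.12%

34.12%


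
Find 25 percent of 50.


Convert percentage to decimal:
25% = 0.25
Multiply:
50 x 0.25 = 12.5

12.5


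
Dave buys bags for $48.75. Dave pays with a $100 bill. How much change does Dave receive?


Start with the amount paid:
$100
Subtract the price:
$100 - $48.75 = $51.25

$51.25


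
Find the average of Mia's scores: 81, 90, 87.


Add the scores:
81 + 90 + 87 = 258
Divide by the number of tests:
258 / 3 = 86

86


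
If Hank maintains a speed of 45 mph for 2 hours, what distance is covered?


Use the formula: distance = speed x time
Speed = 45 mph, Time = 2 hours
45 x 2 = 90 miles

90 miles


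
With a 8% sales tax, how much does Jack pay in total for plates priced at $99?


Calculate the tax:
8% of $99 = $7.92
Add tax to price:
$99 + $7.92 = $106.92

$106.92


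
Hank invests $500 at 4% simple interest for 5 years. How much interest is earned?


Use the formula I = P x R x T / 100
P x R x T = 500 x 4 x 5 = 10000
I = 10000 / 100 = $100

$100


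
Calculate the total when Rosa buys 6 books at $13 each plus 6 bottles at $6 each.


Cost of books:
6 x $13 = $78
Cost of bottles:
6 x $6 = $36
Add both:
$78 + $36 = $114

$114


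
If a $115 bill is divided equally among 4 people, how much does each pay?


Total bill: $115
Number of people: 4
Each pays: $115 / 4 = $28.75

$28.75


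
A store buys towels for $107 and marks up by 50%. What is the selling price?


Calculate the markup amount:
50% of $107 = $53.50
Add to cost:
$107 + $53.50 = $160.50

$160.50


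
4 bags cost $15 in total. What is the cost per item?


Total cost: $15
Number of items: 4
Unit price: $15 / 4 = $3.75

$3.75


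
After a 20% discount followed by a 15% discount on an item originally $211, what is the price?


First discount:
20% of $211 = $42.20
Price after first discount:
$211 - $42.20 = $168.80
Second discount:
15% of $168.80 = $25.32
Final price:
$168.80 - $25.32 = $143.48

$143.48


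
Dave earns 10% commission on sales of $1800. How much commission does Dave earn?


Convert rate to decimal:
10% = 0.1
Multiply by sales:
$1800 x 0.1 = $180

$180


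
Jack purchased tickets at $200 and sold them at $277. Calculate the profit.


Selling price = $277
Cost price = $200
Profit = selling price - cost price:
Profit = $277 - $200 = $77

$77


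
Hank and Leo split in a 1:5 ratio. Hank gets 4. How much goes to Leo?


Find the multiplier:
4 / 1 = 4
Apply to Leo's share:
5 x 4 = 20

20


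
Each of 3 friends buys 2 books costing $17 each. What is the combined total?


Cost per person:
2 x $17 = $34
Group total:
3 x $34 = $102

$102


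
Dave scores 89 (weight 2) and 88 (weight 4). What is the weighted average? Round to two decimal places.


Weighted sum:
2 x 89 + 4 x 88 = 530
Total weight:
2 + 4 = 6
Weighted average:
530 / 6 = 88.3333... ≈ 88.33

88.33


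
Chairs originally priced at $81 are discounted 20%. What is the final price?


Calculate the discount amount:
20% of $81 = $16.20
Subtract from original:
$81 - $16.20 = $64.80

$64.80


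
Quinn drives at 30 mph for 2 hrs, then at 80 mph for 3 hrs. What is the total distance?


Leg 1 distance:
30 x 2 = 60 miles
Leg 2 distance:
80 x 3 = 240 miles
Total distance:
60 + 240 = 300 miles

300 miles


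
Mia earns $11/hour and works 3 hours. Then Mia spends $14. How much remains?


Calculate earnings:
3 x $11 = $33
Subtract spending:
$33 - $14 = $19

$19


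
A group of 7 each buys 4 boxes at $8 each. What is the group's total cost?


Cost per person:
4 x $8 = $32
Group total:
7 x $32 = $224

$224


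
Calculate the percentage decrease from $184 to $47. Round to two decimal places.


Find the absolute change:
|47 - 184| = 137
Divide by original and multiply by 100:
137 / 184 x 100 = 74.4565...% ≈ 74.46%

74.46%


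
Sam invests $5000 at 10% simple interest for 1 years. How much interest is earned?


Use the formula I = P x R x T / 100
P x R x T = 5000 x 10 x 1 = 50000
I = 50000 / 100 = $500

$500


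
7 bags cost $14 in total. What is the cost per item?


Total cost: $14
Number of items: 7
Unit price: $14 / 7 = $2

$2


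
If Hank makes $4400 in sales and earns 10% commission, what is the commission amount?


Convert rate to decimal:
10% = 0.1
Multiply by sales:
$4400 x 0.1 = $440

$440


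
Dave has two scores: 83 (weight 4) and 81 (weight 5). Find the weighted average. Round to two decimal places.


Weighted sum:
4 x 83 + 5 x 81 = 737
Total weight:
4 + 5 = 9
Weighted average:
737 / 9 = 81.8888... ≈ 81.89

81.89


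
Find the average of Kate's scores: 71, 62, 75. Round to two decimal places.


Add the scores:
71 + 62 + 75 = 208
Divide by the number of tests:
208 / 3 = 69.3333... ≈ 69.33

69.33


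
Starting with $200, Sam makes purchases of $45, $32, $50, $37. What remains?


Add up expenses:
$45 + $32 + $50 + $37 = $164
Subtract from budget:
$200 - $164 = $36

$36


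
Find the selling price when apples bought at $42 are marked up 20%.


Calculate the markup amount:
20% of $42 = $8.40
Add to cost:
$42 + $8.40 = $50.40

$50.40


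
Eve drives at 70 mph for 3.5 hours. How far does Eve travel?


Use the formula: distance = speed x time
Speed = 70 mph, Time = 3.5 hours
70 x 3.5 = 245 miles

245 miles


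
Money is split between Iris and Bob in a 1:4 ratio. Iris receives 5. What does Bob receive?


Find the multiplier:
5 / 1 = 5
Apply to Bob's share:
4 x 5 = 20

20


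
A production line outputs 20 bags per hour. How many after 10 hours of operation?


Production rate: 20 bags per hour
Time: 10 hours
Total: 20 x 10 = 200 bags

200 bags


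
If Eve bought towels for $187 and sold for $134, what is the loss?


Selling price = $134
Cost price = $187
Loss = cost price - selling price:
Loss = $187 - $134 = $53

$53


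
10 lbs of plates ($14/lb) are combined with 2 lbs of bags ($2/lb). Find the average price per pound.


Cost of plates:
10 x $14 = $140
Cost of bags:
2 x $2 = $4
Total cost: $140 + $4 = $144
Total weight: 12 lbs
Average: $144 / 12 = $12/lb

$12/lb


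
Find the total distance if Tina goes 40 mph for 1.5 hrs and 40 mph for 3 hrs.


Leg 1 distance:
40 x 1.5 = 60 miles
Leg 2 distance:
40 x 3 = 120 miles
Total distance:
60 + 120 = 180 miles

180 miles


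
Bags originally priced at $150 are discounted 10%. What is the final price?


Calculate the discount amount:
10% of $150 = $15
Subtract from original:
$150 - $15 = $135

$135


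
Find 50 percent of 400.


Convert percentage to decimal:
50% = 0.5
Multiply:
400 x 0.5 = 200

200


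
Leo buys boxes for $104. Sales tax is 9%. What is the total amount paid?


Calculate the tax:
9% of $104 = $9.36
Add tax to price:
$104 + $9.36 = $113.36

$113.36


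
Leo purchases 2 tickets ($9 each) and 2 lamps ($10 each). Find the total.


Cost of tickets:
2 x $9 = $18
Cost of lamps:
2 x $10 = $20
Add both:
$18 + $20 = $38

$38


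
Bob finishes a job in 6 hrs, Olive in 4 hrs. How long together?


Bob's rate: 1/6 of the job per hour
Olive's rate: 1/4 of the job per hour
Combined rate: 1/6 + 1/4 = 5/12 per hour
Time = 1 / (5/12) = 12/5 = 2.4 hours

2.4 hours


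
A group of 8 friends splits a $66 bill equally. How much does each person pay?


Total bill: $66
Number of people: 8
Each pays: $66 / 8 = $8.25

$8.25


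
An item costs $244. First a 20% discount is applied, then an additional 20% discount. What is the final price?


First discount:
20% of $244 = $48.80
Price after first discount:
$244 - $48.80 = $195.20
Second discount:
20% of $195.20 = $39.04
Final price:
$195.20 - $39.04 = $156.16

$156.16


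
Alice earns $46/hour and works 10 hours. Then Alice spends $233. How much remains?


Calculate earnings:
10 x $46 = $460
Subtract spending:
$460 - $233 = $227

$227


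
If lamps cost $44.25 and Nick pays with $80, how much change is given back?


Start with the amount paid:
$80
Subtract the price:
$80 - $44.25 = $35.75

$35.75


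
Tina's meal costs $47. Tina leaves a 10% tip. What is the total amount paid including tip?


Calculate the tip:
10% of $47 = $4.70
Add tip to meal cost:
$47 + $4.70 = $51.70

$51.70


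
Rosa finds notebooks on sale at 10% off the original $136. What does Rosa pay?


Calculate the discount amount:
10% of $136 = $13.60
Subtract from original:
$136 - $13.60 = $122.40

$122.40
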